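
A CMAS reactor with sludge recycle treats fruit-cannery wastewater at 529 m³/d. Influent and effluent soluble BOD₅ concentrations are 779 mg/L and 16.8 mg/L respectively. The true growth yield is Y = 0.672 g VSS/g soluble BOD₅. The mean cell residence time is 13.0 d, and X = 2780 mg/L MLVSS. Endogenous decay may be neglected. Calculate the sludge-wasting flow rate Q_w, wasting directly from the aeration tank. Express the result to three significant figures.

Q_w ≈ 97.5 m³/d

With k_d = 0 the design equation reduces to V = Y Q (S₀−S) θ_c / X = 0.672 × 529 × (779 − 16.8) × 13.0 / 2780 = 1267 m³.
Wasting from the aeration tank: Q_w = V / θ_c = 1267 / 13.0 = 97.47 m³/d.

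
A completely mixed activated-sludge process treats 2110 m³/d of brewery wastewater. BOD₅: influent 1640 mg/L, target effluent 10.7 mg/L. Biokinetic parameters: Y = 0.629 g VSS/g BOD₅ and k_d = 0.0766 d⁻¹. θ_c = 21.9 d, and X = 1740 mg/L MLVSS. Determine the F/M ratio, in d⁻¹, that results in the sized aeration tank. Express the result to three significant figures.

Rearranging the biomass balance for a CMAS with decay, V = Y·Q·ΔS·θ_c / [X·(1+k_d θ_c)] = 0.629 × 2110 × (1640 − 10.7) × 21.9 / [1740 × (1 + 0.0766 × 21.9)] = 4.74×10^7 / 4659 = 10165 m³.
F/M = applied load / biomass = Q·S₀/(V·X) = 2110 × 1640 / (10165 × 1740) = 0.1957 d⁻¹.

F/M ≈ 0.196 d⁻¹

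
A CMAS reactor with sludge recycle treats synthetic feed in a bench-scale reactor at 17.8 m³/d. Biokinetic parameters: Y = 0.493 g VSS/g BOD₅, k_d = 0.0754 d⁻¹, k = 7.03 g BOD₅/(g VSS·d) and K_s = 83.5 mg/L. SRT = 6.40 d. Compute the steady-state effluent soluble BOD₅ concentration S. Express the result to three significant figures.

Effluent substrate depends only on kinetics and SRT: S = K_s(1 + k_d θ_c) / [θ_c(Yk − k_d) − 1] = 83.5 × (1 + 0.0754 × 6.40) / [6.40 × (0.493 × 7.03 − 0.0754) − 1] = 123.8 / 20.70 = 5.981 mg/L.

S ≈ 5.98 mg/L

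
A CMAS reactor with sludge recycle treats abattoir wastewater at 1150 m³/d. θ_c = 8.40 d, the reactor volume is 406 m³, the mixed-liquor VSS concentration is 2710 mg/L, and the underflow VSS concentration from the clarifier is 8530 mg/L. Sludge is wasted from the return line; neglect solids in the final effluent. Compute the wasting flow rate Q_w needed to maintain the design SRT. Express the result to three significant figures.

Q_w ≈ 15.4 m³/d

Wasting from the return line (neglecting effluent solids): Q_w = V·X / (θ_c·X_r) = 406.0 × 2710 / (8.40 × 8530) = 15.36 m³/d.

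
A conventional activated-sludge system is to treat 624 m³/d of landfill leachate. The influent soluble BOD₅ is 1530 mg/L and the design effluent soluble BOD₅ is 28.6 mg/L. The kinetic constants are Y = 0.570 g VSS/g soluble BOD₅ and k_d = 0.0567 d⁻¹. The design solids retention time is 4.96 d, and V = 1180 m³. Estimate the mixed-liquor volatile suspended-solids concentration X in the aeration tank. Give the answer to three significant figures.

X ≈ 1750 mg/L

X = Y·Q·ΔS·θ_c / [V·(1 + k_d θ_c)] = 0.570 × 624 × (1530 − 28.6) × 4.96 / [1180 × (1 + 0.0567 × 4.96)] = 1752 mg/L.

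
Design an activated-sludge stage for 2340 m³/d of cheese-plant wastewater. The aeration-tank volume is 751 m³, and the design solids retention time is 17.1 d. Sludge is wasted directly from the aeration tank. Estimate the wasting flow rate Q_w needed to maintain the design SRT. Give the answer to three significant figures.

For wasting at MLVSS concentration, Q_w = V/θ_c = 751.0/17.1 = 43.92 m³/d.

Q_w ≈ 43.9 m³/d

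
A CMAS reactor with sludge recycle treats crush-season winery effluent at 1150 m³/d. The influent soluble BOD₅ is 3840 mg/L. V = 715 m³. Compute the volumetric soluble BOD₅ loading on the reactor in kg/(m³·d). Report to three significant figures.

Applied soluble BOD₅ load per unit volume = Q·S₀/V = (1150 × 3840/1000)/715.0 = 6.176 kg soluble BOD₅·m⁻³·d⁻¹.

L_v ≈ 6.18 kg soluble BOD₅/(m³·d)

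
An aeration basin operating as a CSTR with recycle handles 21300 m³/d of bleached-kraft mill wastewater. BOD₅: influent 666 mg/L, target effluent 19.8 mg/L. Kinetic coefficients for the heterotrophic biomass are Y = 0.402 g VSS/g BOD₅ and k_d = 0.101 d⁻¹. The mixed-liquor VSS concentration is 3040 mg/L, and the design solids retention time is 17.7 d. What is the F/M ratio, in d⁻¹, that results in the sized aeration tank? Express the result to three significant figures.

Rearranging the biomass balance for a CMAS with decay, V = Y·Q·ΔS·θ_c / [X·(1+k_d θ_c)] = 0.402 × 21300 × (666 − 19.8) × 17.7 / [3040 × (1 + 0.101 × 17.7)] = 9.79×10^7 / 8475 = 11556 m³.
F/M = applied load / biomass = Q·S₀/(V·X) = 21300 × 666 / (11556 × 3040) = 0.4038 d⁻¹.

F/M ≈ 0.404 d⁻¹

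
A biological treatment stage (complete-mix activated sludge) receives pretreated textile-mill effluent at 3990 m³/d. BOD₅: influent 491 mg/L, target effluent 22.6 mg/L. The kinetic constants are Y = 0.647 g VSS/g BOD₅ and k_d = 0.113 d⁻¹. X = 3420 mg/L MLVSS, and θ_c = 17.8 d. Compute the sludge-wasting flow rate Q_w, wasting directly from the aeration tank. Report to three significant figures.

Q_w ≈ 117 m³/d

From the SRT design equation V = Y Q (S₀−S) θ_c / [X (1 + k_d θ_c)] = 0.647 × 3990 × (491 − 22.6) × 17.8 / [3420 × (1 + 0.113 × 17.8)] = 2.15×10^7 / 10299 = 2090 m³.
Wasting from the aeration tank: Q_w = V / θ_c = 2090 / 17.8 = 117.4 m³/d.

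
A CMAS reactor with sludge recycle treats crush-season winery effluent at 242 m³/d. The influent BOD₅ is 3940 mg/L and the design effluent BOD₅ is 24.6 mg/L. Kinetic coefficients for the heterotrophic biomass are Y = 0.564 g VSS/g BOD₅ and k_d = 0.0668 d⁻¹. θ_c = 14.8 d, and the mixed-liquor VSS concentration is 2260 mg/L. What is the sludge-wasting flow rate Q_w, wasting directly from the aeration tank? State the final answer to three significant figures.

Steady-state biomass mass balance: V·X·(1 + k_d·θ_c) = Y·Q·(S₀ − S)·θ_c, so V = 0.564 × 242 × (3940 − 24.6) × 14.8 / [2260 × (1 + 0.0668 × 14.8)] = 7.91×10^6 / 4494 = 1760 m³.
Wasting from the aeration tank: Q_w = V / θ_c = 1760 / 14.8 = 118.9 m³/d.

Q_w ≈ 119 m³/d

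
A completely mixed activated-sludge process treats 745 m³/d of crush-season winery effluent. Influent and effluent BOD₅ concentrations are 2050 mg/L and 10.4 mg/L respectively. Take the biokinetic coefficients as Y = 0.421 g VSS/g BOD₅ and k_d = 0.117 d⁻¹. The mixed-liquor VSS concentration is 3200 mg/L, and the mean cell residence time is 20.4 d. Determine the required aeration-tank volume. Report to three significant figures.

V ≈ 1200 m³

From the SRT design equation V = Y Q (S₀−S) θ_c / [X (1 + k_d θ_c)] = 0.421 × 745 × (2050 − 10.4) × 20.4 / [3200 × (1 + 0.117 × 20.4)] = 1.31×10^7 / 10838 = 1204 m³.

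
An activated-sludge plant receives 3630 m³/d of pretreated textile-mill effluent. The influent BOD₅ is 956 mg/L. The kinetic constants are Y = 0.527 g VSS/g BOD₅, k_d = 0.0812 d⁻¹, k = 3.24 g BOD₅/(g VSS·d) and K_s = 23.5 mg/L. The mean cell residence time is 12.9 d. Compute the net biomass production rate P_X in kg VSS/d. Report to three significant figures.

From the Monod/SRT balance for a CMAS, S = K_s·(1+k_d θ_c)/[θ_c·(Y k − k_d) − 1] = 23.5 × (1 + 0.0812 × 12.9) / [12.9 × (0.527 × 3.24 − 0.0812) − 1] = 48.12 / 19.98 = 2.408 mg/L.
The observed yield is Y_obs = Y/(1 + k_d·θ_c) = 0.527 / (1 + 0.0812 × 12.9) = 0.527 / 2.047 = 0.2574 g VSS per g BOD₅ removed.
Substrate removed = Q·(S₀ − S) = 3630 m³/d × (956 − 2.41) g/m³ = 3.46×10^6 g/d = 3462 kg/d.
Net biomass production P_X = Y_obs × Q·(S₀ − S) = 0.2574 × 3462 = 891.0 kg VSS/d.

P_X ≈ 891 kg VSS/d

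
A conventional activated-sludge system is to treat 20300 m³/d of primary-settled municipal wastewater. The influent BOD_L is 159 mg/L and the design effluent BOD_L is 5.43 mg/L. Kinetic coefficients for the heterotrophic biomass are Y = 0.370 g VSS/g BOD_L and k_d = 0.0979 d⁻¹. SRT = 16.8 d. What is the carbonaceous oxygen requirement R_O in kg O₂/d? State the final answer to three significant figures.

Y_obs = Y / (1 + k_d θ_c) = 0.370 / (1 + 0.0979 × 16.8) = 0.370 / 2.645 = 0.1399.
Q·(S₀ − S) = 20300 × (159 − 5.43) × 10⁻³ = 3117 kg/d removed.
Biomass synthesised: P_X = Y_obs × 3117 = 436.1 kg VSS/d.
R_O = Q·ΔS − 1.42 P_X = 3117 − 619.3 = 2498 kg O₂/d.

R_O ≈ 2500 kg O₂/d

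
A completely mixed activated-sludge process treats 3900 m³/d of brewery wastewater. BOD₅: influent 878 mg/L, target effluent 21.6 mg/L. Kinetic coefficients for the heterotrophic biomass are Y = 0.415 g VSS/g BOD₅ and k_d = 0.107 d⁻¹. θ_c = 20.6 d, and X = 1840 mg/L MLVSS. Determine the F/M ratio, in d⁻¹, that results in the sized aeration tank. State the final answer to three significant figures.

F/M ≈ 0.384 d⁻¹

Rearranging the biomass balance for a CMAS with decay, V = Y·Q·ΔS·θ_c / [X·(1+k_d θ_c)] = 0.415 × 3900 × (878 − 21.6) × 20.6 / [1840 × (1 + 0.107 × 20.6)] = 2.86×10^7 / 5896 = 4843 m³.
F/M = Q·S₀ / (V·X) = 3900 × 878 / (4843 × 1840) = 0.3843 g BOD₅·(g VSS·d)⁻¹.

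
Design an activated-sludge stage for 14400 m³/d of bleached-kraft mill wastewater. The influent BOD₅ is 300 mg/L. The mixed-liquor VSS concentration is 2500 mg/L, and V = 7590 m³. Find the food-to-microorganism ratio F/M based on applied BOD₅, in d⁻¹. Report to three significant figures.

Food-to-microorganism ratio F/M = Q S₀ / (V X) = 14400 × 300 / (7590 × 2500) = 0.2277 d⁻¹.

F/M ≈ 0.228 d⁻¹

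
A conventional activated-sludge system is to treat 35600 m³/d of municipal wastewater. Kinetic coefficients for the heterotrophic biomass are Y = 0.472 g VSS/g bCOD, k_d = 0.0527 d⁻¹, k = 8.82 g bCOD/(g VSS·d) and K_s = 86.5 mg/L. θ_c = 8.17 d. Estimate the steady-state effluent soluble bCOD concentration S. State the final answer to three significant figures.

S ≈ 3.80 mg/L

For a completely mixed reactor with recycle the Lawrence–McCarty relation gives S = K_s·(1 + k_d·θ_c) / [θ_c·(Y·k − k_d) − 1] = 86.5 × (1 + 0.0527 × 8.17) / [8.17 × (0.472 × 8.82 − 0.0527) − 1] = 123.7 / 32.58 = 3.798 mg/L.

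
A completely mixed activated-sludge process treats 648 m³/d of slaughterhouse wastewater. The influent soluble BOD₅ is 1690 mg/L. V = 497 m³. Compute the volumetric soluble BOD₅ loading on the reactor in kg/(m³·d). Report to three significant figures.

L_v = Q S₀ / V = 648 × 1690 × 10⁻³ / 497.0 = 2.203 kg/(m³·d).

L_v ≈ 2.20 kg soluble BOD₅/(m³·d)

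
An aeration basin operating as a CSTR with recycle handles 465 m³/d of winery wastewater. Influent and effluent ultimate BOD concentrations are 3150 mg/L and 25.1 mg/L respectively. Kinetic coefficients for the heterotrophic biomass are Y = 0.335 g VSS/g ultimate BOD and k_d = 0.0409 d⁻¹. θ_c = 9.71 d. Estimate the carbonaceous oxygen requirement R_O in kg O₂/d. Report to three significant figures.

R_O ≈ 958 kg O₂/d

Correct the yield for decay: Y_obs = Y/(1 + k_d θ_c) = 0.335 / (1 + 0.0409 × 9.71) = 0.335 / 1.397 = 0.2398.
Q·(S₀ − S) = 465 × (3150 − 25.1) × 10⁻³ = 1453 kg/d removed.
Biomass synthesised: P_X = Y_obs × 1453 = 348.4 kg VSS/d.
Carbonaceous O₂ demand = substrate oxidised − cell-mass equivalent = 1453 − 1.42 × 348.4 = 958.3 kg O₂/d.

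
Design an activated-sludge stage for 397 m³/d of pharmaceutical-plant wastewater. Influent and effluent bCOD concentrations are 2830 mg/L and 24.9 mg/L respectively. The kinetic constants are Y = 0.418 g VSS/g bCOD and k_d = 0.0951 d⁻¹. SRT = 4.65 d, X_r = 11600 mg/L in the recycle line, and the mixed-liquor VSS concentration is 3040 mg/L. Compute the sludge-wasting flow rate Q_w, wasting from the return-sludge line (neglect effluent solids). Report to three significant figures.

Q_w ≈ 27.8 m³/d

From the SRT design equation V = Y Q (S₀−S) θ_c / [X (1 + k_d θ_c)] = 0.418 × 397 × (2830 − 24.9) × 4.65 / [3040 × (1 + 0.0951 × 4.65)] = 2.16×10^6 / 4384 = 493.7 m³.
Q_w = (V·X)/(θ_c X_r) = 493.7 × 3040 / (4.65 × 11600) = 27.82 m³/d.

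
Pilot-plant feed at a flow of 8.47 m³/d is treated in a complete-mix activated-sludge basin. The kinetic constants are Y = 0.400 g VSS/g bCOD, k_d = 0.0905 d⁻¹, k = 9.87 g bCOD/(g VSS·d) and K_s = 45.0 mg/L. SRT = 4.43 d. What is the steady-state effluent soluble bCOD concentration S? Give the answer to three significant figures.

For a completely mixed reactor with recycle the Lawrence–McCarty relation gives S = K_s·(1 + k_d·θ_c) / [θ_c·(Y·k − k_d) − 1] = 45.0 × (1 + 0.0905 × 4.43) / [4.43 × (0.400 × 9.87 − 0.0905) − 1] = 63.04 / 16.09 = 3.918 mg/L.

S ≈ 3.92 mg/L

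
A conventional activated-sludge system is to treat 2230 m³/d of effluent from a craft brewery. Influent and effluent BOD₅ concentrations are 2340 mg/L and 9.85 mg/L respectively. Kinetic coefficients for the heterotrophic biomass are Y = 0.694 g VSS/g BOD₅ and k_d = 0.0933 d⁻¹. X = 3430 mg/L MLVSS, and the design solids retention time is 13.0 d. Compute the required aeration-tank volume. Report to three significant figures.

Steady-state biomass mass balance: V·X·(1 + k_d·θ_c) = Y·Q·(S₀ − S)·θ_c, so V = 0.694 × 2230 × (2340 − 9.85) × 13.0 / [3430 × (1 + 0.0933 × 13.0)] = 4.69×10^7 / 7590 = 6176 m³.

V ≈ 6180 m³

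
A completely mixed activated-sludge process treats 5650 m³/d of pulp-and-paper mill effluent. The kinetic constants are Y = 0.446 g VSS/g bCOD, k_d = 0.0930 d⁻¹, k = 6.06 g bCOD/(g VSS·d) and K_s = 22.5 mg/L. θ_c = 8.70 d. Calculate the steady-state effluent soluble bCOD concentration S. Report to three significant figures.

Effluent substrate depends only on kinetics and SRT: S = K_s(1 + k_d θ_c) / [θ_c(Yk − k_d) − 1] = 22.5 × (1 + 0.0930 × 8.70) / [8.70 × (0.446 × 6.06 − 0.0930) − 1] = 40.70 / 21.70 = 1.875 mg/L.

S ≈ 1.88 mg/L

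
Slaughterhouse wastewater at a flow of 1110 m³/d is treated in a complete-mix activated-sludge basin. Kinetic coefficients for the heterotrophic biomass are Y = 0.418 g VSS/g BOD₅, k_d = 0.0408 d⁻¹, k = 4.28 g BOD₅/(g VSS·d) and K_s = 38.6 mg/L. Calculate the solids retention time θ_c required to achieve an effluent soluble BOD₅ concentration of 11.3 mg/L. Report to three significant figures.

From 1/θ_c = Y·k·S/(K_s + S) − k_d: Y·k·S/(K_s+S) = 0.418 × 4.28 × 11.3 / (38.6 + 11.3) = 0.4051 d⁻¹.
1/θ_c = 0.4051 − 0.0408 = 0.3643 d⁻¹, so θ_c = 2.745 d.

θ_c ≈ 2.74 d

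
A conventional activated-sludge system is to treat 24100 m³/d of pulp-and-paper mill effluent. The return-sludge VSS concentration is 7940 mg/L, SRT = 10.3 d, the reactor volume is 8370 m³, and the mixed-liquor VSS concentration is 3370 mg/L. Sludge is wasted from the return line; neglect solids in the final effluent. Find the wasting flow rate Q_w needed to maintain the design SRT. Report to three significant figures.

Q_w ≈ 345 m³/d

Wasting from the return line (neglecting effluent solids): Q_w = V·X / (θ_c·X_r) = 8370 × 3370 / (10.3 × 7940) = 344.9 m³/d.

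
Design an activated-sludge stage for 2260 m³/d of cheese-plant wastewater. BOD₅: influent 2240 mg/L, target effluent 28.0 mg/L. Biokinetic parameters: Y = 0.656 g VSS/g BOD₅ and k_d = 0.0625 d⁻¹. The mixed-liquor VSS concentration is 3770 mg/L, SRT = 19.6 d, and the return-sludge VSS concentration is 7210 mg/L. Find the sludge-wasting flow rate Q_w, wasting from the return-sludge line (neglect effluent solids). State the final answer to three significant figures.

Q_w ≈ 204 m³/d

Steady-state biomass mass balance: V·X·(1 + k_d·θ_c) = Y·Q·(S₀ − S)·θ_c, so V = 0.656 × 2260 × (2240 − 28.0) × 19.6 / [3770 × (1 + 0.0625 × 19.6)] = 6.43×10^7 / 8388 = 7663 m³.
Wasting from the return line (neglecting effluent solids): Q_w = V·X / (θ_c·X_r) = 7663 × 3770 / (19.6 × 7210) = 204.4 m³/d.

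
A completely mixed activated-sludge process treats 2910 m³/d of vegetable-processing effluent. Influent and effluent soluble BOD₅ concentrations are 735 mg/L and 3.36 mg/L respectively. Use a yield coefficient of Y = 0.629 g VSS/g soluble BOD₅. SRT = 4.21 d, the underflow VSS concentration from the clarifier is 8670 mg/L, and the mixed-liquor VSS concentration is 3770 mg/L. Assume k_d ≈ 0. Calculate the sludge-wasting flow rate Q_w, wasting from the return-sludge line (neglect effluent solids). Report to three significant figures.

With k_d = 0 the design equation reduces to V = Y Q (S₀−S) θ_c / X = 0.629 × 2910 × (735 − 3.36) × 4.21 / 3770 = 1495 m³.
θ_c = V·X/(Q_w·X_r) when wasting from the recycle, so Q_w = V·X/(θ_c·X_r) = 1495 × 3770 / (4.21 × 8670) = 154.5 m³/d.

Q_w ≈ 154 m³/d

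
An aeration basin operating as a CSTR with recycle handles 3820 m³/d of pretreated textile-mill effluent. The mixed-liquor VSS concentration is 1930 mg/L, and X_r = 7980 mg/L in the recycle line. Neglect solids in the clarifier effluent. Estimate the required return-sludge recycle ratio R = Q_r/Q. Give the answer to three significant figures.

R ≈ 0.319

Solids balance on the clarifier gives (1+R)X = R·X_r, so R = X/(X_r − X) = 1930 / (7980 − 1930) = 0.3190.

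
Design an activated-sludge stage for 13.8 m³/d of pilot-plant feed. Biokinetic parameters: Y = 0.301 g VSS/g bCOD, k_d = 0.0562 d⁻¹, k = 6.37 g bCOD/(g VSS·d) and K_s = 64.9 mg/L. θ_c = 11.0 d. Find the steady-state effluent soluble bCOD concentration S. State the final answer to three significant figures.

S ≈ 5.39 mg/L

Effluent substrate depends only on kinetics and SRT: S = K_s(1 + k_d θ_c) / [θ_c(Yk − k_d) − 1] = 64.9 × (1 + 0.0562 × 11.0) / [11.0 × (0.301 × 6.37 − 0.0562) − 1] = 105.0 / 19.47 = 5.393 mg/L.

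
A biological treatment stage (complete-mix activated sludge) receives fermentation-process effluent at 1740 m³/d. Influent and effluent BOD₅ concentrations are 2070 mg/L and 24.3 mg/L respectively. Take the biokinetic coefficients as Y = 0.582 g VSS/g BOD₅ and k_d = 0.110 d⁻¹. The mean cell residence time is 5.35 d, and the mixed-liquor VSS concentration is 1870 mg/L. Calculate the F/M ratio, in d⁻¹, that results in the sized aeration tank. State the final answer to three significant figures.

Rearranging the biomass balance for a CMAS with decay, V = Y·Q·ΔS·θ_c / [X·(1+k_d θ_c)] = 0.582 × 1740 × (2070 − 24.3) × 5.35 / [1870 × (1 + 0.110 × 5.35)] = 1.11×10^7 / 2970 = 3731 m³.
Food-to-microorganism ratio F/M = Q S₀ / (V X) = 1740 × 2070 / (3731 × 1870) = 0.5162 d⁻¹.

F/M ≈ 0.516 d⁻¹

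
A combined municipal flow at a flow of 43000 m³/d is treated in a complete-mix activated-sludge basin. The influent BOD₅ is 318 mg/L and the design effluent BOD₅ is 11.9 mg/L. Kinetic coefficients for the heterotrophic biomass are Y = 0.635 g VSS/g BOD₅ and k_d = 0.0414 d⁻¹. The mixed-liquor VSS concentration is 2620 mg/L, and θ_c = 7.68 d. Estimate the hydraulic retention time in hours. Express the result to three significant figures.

τ ≈ 10.4 h

Rearranging the biomass balance for a CMAS with decay, V = Y·Q·ΔS·θ_c / [X·(1+k_d θ_c)] = 0.635 × 43000 × (318 − 11.9) × 7.68 / [2620 × (1 + 0.0414 × 7.68)] = 6.42×10^7 / 3453 = 18589 m³.
HRT = V/Q = 18589 m³ / 43000 m³·d⁻¹ = 0.4323 d × 24 = 10.38 h.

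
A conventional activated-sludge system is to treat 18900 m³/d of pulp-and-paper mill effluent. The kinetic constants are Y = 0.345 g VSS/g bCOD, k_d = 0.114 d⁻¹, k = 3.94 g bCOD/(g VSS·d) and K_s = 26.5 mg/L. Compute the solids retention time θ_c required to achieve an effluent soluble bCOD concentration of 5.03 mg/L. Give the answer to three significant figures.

At the target effluent, Y k S/(K_s+S) = 0.345×3.94×5.03/31.53 = 0.2168 d⁻¹.
1/θ_c = 0.2168 − 0.114 = 0.1028 d⁻¹, so θ_c = 9.723 d.

θ_c ≈ 9.72 d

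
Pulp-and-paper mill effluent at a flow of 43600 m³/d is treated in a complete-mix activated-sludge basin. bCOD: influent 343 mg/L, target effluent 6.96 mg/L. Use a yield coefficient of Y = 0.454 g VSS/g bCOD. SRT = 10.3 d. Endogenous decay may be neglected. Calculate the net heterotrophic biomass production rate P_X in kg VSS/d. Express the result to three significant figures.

Since k_d ≈ 0, Y_obs = Y = 0.454 g VSS/g bCOD.
Q·(S₀ − S) = 43600 × (343 − 6.96) × 10⁻³ = 14651 kg/d removed.
Biomass produced: P_X = Y_obs·Q·ΔS = 0.4540 × 14651 ≈ 6652 kg VSS/d.

P_X ≈ 6650 kg VSS/d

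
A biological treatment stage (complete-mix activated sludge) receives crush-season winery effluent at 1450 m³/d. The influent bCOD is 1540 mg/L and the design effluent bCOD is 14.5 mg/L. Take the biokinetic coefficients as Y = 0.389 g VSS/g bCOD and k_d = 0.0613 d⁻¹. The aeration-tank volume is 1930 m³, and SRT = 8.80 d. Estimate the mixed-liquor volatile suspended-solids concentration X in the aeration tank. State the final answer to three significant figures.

Solving the biomass balance for X: X = Y Q (S₀−S) θ_c / [V (1+k_d θ_c)] = 0.389 × 1450 × (1540 − 14.5) × 8.80 / [1930 × (1 + 0.0613 × 8.80)] = 2549 mg/L.

X ≈ 2550 mg/L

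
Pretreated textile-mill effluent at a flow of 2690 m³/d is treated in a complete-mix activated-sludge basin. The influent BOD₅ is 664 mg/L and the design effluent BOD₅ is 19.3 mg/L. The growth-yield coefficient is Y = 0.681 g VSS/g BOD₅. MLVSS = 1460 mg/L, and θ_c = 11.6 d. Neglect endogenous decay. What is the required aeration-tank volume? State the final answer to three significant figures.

V·X = Y·Q·ΔS·θ_c gives V = 0.681 × 2690 × (664 − 19.3) × 11.6 / 1460 = 9383 m³.

V ≈ 9380 m³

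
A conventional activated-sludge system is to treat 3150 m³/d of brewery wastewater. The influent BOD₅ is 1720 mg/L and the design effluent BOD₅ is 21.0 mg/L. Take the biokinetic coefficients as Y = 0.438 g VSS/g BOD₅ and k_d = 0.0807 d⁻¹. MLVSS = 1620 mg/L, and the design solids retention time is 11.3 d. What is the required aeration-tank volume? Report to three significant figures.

V ≈ 8550 m³

Steady-state biomass mass balance: V·X·(1 + k_d·θ_c) = Y·Q·(S₀ − S)·θ_c, so V = 0.438 × 3150 × (1720 − 21.0) × 11.3 / [1620 × (1 + 0.0807 × 11.3)] = 2.65×10^7 / 3097 = 8552 m³.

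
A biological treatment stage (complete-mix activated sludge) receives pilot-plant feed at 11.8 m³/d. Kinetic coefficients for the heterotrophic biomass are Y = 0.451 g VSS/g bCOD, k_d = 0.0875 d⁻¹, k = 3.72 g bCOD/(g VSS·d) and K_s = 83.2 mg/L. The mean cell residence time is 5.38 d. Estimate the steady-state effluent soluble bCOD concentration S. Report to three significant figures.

Effluent substrate depends only on kinetics and SRT: S = K_s(1 + k_d θ_c) / [θ_c(Yk − k_d) − 1] = 83.2 × (1 + 0.0875 × 5.38) / [5.38 × (0.451 × 3.72 − 0.0875) − 1] = 122.4 / 7.555 = 16.20 mg/L.

S ≈ 16.2 mg/L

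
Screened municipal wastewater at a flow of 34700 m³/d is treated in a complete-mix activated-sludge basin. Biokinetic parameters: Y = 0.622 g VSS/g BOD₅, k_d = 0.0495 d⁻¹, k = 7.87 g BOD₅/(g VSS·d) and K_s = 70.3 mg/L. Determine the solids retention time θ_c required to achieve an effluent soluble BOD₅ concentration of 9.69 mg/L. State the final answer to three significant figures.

θ_c ≈ 1.84 d

From 1/θ_c = Y·k·S/(K_s + S) − k_d: Y·k·S/(K_s+S) = 0.622 × 7.87 × 9.69 / (70.3 + 9.69) = 0.5930 d⁻¹.
Then 1/θ_c = μ − k_d = 0.5930 − 0.0495 = 0.5435 d⁻¹, giving θ_c = 1.840 d.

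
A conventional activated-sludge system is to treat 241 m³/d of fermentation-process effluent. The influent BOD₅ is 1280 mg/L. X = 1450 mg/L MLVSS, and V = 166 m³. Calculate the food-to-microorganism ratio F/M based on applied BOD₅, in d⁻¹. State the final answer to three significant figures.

F/M = applied load / biomass = Q·S₀/(V·X) = 241 × 1280 / (166.0 × 1450) = 1.282 d⁻¹.

F/M ≈ 1.28 d⁻¹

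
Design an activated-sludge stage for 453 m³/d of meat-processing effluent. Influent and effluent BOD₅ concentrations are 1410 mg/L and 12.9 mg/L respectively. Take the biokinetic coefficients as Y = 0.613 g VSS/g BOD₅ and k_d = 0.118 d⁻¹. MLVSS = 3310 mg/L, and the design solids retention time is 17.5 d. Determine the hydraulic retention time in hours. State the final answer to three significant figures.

τ ≈ 35.5 h

Rearranging the biomass balance for a CMAS with decay, V = Y·Q·ΔS·θ_c / [X·(1+k_d θ_c)] = 0.613 × 453 × (1410 − 12.9) × 17.5 / [3310 × (1 + 0.118 × 17.5)] = 6.79×10^6 / 10145 = 669.2 m³.
τ = V/Q = 669.2/453 = 1.477 d, or 35.46 h.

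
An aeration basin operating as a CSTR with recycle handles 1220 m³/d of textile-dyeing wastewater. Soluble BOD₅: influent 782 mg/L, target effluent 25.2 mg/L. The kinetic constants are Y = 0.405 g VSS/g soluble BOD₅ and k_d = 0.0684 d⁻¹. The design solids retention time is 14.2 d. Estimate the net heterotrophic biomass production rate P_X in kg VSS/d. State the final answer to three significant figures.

P_X ≈ 190 kg VSS/d

The observed yield is Y_obs = Y/(1 + k_d·θ_c) = 0.405 / (1 + 0.0684 × 14.2) = 0.405 / 1.971 = 0.2055 g VSS per g soluble BOD₅ removed.
Substrate removed = Q·(S₀ − S) = 1220 m³/d × (782 − 25.2) g/m³ = 9.23×10^5 g/d = 923.3 kg/d.
So the net sludge growth is P_X = 0.2055 × 923.3 = 189.7 kg VSS/d.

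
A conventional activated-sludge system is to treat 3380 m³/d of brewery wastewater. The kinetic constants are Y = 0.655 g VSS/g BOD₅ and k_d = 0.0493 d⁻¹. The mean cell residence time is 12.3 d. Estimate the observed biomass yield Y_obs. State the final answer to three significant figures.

Y_obs = Y / (1 + k_d θ_c) = 0.655 / (1 + 0.0493 × 12.3) = 0.655 / 1.606 = 0.4077.

Y_obs ≈ 0.408 g VSS/g BOD₅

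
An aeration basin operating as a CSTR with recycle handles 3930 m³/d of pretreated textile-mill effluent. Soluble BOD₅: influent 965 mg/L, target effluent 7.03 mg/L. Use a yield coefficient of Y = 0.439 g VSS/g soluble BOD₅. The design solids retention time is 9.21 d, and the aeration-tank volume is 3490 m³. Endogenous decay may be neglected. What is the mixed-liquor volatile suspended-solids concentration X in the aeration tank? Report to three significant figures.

Without decay, X = Y Q (S₀−S) θ_c / V = 0.439 × 3930 × (965 − 7.03) × 9.21 / 3490 = 4362 mg/L.

X ≈ 4360 mg/L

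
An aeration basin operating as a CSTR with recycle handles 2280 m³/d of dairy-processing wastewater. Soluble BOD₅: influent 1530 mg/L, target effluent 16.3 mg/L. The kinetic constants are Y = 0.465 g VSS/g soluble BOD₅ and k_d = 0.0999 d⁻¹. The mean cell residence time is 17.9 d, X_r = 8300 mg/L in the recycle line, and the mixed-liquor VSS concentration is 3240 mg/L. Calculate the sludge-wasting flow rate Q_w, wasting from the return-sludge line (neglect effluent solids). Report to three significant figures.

Rearranging the biomass balance for a CMAS with decay, V = Y·Q·ΔS·θ_c / [X·(1+k_d θ_c)] = 0.465 × 2280 × (1530 − 16.3) × 17.9 / [3240 × (1 + 0.0999 × 17.9)] = 2.87×10^7 / 9034 = 3180 m³.
Wasting from the return line (neglecting effluent solids): Q_w = V·X / (θ_c·X_r) = 3180 × 3240 / (17.9 × 8300) = 69.35 m³/d.

Q_w ≈ 69.3 m³/d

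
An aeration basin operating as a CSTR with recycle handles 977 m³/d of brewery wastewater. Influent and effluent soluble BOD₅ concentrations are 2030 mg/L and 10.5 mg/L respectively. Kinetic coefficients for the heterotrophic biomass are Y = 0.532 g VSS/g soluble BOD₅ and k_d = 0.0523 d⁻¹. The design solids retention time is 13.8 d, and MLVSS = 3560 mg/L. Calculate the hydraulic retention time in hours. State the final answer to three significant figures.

τ ≈ 58.1 h

Rearranging the biomass balance for a CMAS with decay, V = Y·Q·ΔS·θ_c / [X·(1+k_d θ_c)] = 0.532 × 977 × (2030 − 10.5) × 13.8 / [3560 × (1 + 0.0523 × 13.8)] = 1.45×10^7 / 6129 = 2363 m³.
Hydraulic retention time τ = V/Q = 2363 / 977 = 2.419 d = 58.05 h.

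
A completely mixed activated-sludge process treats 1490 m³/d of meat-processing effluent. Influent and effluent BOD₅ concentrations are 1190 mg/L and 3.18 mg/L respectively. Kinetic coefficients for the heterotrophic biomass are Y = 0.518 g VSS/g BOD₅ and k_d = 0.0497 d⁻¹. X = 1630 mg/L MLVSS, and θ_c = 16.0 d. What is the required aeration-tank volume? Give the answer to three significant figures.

V ≈ 5010 m³

Rearranging the biomass balance for a CMAS with decay, V = Y·Q·ΔS·θ_c / [X·(1+k_d θ_c)] = 0.518 × 1490 × (1190 − 3.18) × 16.0 / [1630 × (1 + 0.0497 × 16.0)] = 1.47×10^7 / 2926 = 5009 m³.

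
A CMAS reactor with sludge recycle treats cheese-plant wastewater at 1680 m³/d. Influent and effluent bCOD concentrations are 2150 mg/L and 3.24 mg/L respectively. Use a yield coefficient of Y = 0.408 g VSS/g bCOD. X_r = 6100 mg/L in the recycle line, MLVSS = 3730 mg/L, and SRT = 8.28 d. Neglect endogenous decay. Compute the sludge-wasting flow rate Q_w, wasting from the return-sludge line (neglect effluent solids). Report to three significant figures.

Biomass mass balance (decay neglected): V·X = Y·Q·(S₀ − S)·θ_c, so V = 0.408 × 1680 × (2150 − 3.24) × 8.28 / 3730 = 3266 m³.
Wasting from the return line (neglecting effluent solids): Q_w = V·X / (θ_c·X_r) = 3266 × 3730 / (8.28 × 6100) = 241.2 m³/d.

Q_w ≈ 241 m³/d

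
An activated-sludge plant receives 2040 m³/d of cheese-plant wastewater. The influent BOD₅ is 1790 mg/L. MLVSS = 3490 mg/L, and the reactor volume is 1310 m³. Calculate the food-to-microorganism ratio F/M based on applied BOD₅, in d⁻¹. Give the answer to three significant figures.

F/M ≈ 0.799 d⁻¹

F/M = Q·S₀ / (V·X) = 2040 × 1790 / (1310 × 3490) = 0.7987 g BOD₅·(g VSS·d)⁻¹.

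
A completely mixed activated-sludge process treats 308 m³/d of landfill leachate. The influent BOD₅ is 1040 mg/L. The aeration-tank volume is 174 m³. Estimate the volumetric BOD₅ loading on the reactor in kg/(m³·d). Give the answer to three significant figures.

L_v ≈ 1.84 kg BOD₅/(m³·d)

Volumetric loading L_v = Q·S₀ / V = 308 × 1040 g/m³ / 174.0 m³ = 1841 g/(m³·d) = 1.841 kg BOD₅/(m³·d).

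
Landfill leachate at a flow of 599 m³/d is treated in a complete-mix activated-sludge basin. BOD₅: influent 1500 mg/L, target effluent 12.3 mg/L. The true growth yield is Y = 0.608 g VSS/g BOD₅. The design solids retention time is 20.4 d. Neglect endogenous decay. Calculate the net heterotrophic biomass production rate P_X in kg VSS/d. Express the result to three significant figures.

P_X ≈ 542 kg VSS/d

With endogenous decay neglected, the observed yield equals the true yield: Y_obs = Y = 0.608 g VSS/g BOD₅.
Mass of BOD₅ removed per day: Q(S₀ − S) = 599 × 1488 g/m³ = 891.1 kg/d.
Net biomass production P_X = Y_obs × Q·(S₀ − S) = 0.6080 × 891.1 = 541.8 kg VSS/d.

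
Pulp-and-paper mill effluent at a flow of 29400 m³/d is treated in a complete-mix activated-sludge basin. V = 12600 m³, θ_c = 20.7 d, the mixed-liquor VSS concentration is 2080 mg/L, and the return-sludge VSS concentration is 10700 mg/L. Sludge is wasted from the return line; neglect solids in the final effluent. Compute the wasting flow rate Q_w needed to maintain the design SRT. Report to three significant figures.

Q_w ≈ 118 m³/d

θ_c = V·X/(Q_w·X_r) when wasting from the recycle, so Q_w = V·X/(θ_c·X_r) = 12600 × 2080 / (20.7 × 10700) = 118.3 m³/d.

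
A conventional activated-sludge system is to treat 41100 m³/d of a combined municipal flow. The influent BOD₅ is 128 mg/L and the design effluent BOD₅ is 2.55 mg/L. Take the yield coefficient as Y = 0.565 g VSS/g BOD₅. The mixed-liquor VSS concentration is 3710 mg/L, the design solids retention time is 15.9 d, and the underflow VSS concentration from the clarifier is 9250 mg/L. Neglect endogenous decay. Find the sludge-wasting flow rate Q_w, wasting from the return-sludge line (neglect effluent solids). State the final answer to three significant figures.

Q_w ≈ 315 m³/d

Biomass mass balance (decay neglected): V·X = Y·Q·(S₀ − S)·θ_c, so V = 0.565 × 41100 × (128 − 2.55) × 15.9 / 3710 = 12485 m³.
Q_w = (V·X)/(θ_c X_r) = 12485 × 3710 / (15.9 × 9250) = 314.9 m³/d.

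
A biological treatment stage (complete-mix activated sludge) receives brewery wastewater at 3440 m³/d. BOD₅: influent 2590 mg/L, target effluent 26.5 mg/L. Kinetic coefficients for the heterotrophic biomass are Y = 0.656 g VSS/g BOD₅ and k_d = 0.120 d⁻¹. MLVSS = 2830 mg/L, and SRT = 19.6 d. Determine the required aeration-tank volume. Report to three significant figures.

Rearranging the biomass balance for a CMAS with decay, V = Y·Q·ΔS·θ_c / [X·(1+k_d θ_c)] = 0.656 × 3440 × (2590 − 26.5) × 19.6 / [2830 × (1 + 0.120 × 19.6)] = 1.13×10^8 / 9486 = 11953 m³.

V ≈ 12000 m³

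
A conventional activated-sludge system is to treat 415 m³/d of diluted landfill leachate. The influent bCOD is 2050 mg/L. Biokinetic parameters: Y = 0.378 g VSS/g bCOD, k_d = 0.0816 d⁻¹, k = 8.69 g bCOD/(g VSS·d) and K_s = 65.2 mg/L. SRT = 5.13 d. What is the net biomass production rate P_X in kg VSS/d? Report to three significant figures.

From the Monod/SRT balance for a CMAS, S = K_s·(1+k_d θ_c)/[θ_c·(Y k − k_d) − 1] = 65.2 × (1 + 0.0816 × 5.13) / [5.13 × (0.378 × 8.69 − 0.0816) − 1] = 92.49 / 15.43 = 5.993 mg/L.
Y_obs = Y / (1 + k_d θ_c) = 0.378 / (1 + 0.0816 × 5.13) = 0.378 / 1.419 = 0.2665.
Mass of bCOD removed per day: Q(S₀ − S) = 415 × 2044 g/m³ = 848.3 kg/d.
P_X = Y_obs · Q(S₀ − S) = 0.2665 × 848.3 = 226.0 kg VSS/d.

P_X ≈ 226 kg VSS/d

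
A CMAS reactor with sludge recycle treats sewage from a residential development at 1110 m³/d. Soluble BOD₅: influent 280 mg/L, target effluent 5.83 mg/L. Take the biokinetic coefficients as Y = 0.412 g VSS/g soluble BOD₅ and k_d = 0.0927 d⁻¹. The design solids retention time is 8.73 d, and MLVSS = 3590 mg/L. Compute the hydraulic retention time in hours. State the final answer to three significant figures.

Rearranging the biomass balance for a CMAS with decay, V = Y·Q·ΔS·θ_c / [X·(1+k_d θ_c)] = 0.412 × 1110 × (280 − 5.83) × 8.73 / [3590 × (1 + 0.0927 × 8.73)] = 1.09×10^6 / 6495 = 168.5 m³.
HRT = V/Q = 168.5 m³ / 1110 m³·d⁻¹ = 0.1518 d × 24 = 3.644 h.

τ ≈ 3.64 h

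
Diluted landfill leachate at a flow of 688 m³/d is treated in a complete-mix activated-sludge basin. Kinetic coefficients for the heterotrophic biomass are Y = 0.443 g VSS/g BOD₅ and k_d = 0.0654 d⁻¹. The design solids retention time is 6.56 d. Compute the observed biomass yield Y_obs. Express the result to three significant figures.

Y_obs ≈ 0.310 g VSS/g BOD₅

Correct the yield for decay: Y_obs = Y/(1 + k_d θ_c) = 0.443 / (1 + 0.0654 × 6.56) = 0.443 / 1.429 = 0.3100.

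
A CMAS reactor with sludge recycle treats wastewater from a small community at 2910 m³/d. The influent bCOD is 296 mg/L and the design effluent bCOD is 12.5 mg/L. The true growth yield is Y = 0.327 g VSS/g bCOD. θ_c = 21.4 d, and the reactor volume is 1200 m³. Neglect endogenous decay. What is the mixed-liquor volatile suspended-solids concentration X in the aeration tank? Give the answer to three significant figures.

Without decay, X = Y Q (S₀−S) θ_c / V = 0.327 × 2910 × (296 − 12.5) × 21.4 / 1200 = 4811 mg/L.

X ≈ 4810 mg/L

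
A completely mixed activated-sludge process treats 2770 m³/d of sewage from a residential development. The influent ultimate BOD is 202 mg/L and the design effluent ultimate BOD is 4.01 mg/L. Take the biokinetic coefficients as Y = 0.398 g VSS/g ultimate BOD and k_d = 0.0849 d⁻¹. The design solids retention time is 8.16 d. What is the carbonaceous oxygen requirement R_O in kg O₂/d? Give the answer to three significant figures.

R_O ≈ 365 kg O₂/d

The observed yield is Y_obs = Y/(1 + k_d·θ_c) = 0.398 / (1 + 0.0849 × 8.16) = 0.398 / 1.693 = 0.2351 g VSS per g ultimate BOD removed.
ΔS = 202 − 4.01 = 198.0 mg/L, so the substrate removal rate is 2770 × 198.0/1000 = 548.4 kg ultimate BOD/d.
Biomass synthesised: P_X = Y_obs × 548.4 = 128.9 kg VSS/d.
R_O = Q·(S₀ − S) − 1.42·P_X = 548.4 − 1.42 × 128.9 = 365.3 kg O₂/d.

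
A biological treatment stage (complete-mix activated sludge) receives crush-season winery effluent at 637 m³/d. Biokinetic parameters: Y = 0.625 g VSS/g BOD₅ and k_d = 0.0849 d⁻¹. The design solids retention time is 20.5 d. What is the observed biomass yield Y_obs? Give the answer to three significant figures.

Y_obs ≈ 0.228 g VSS/g BOD₅

Observed yield with endogenous decay: Y_obs = Y / (1 + k_d·θ_c) = 0.625 / (1 + 0.0849 × 20.5) = 0.625 / 2.740 = 0.2281 g VSS/g BOD₅.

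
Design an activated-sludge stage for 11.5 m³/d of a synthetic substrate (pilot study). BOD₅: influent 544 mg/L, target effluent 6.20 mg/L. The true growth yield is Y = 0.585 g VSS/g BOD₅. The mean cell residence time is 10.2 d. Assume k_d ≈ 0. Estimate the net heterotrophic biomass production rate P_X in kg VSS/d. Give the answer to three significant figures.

P_X ≈ 3.62 kg VSS/d

No decay correction is needed, so Y_obs = Y = 0.585.
Mass of BOD₅ removed per day: Q(S₀ − S) = 11.5 × 537.8 g/m³ = 6.185 kg/d.
P_X = Y_obs · Q(S₀ − S) = 0.5850 × 6.185 = 3.618 kg VSS/d.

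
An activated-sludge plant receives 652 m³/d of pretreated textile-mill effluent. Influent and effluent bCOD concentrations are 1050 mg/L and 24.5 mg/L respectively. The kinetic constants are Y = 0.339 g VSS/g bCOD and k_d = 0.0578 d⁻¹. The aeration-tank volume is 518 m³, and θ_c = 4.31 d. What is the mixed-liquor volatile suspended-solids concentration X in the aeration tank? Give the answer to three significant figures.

X ≈ 1510 mg/L

From V·X·(1 + k_d·θ_c) = Y·Q·(S₀ − S)·θ_c: X = 0.339 × 652 × (1050 − 24.5) × 4.31 / [518 × (1 + 0.0578 × 4.31)] = 1510 mg/L.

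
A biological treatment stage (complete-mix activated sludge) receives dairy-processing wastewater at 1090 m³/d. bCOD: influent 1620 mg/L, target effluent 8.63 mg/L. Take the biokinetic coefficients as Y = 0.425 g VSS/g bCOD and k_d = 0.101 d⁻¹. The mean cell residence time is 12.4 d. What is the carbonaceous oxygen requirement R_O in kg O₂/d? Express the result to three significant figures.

R_O ≈ 1290 kg O₂/d

The observed yield is Y_obs = Y/(1 + k_d·θ_c) = 0.425 / (1 + 0.101 × 12.4) = 0.425 / 2.252 = 0.1887 g VSS per g bCOD removed.
ΔS = 1620 − 8.63 = 1611 mg/L, so the substrate removal rate is 1090 × 1611/1000 = 1756 kg bCOD/d.
Net sludge production P_X = 0.1887 × 1756 = 331.4 kg VSS/d.
Carbonaceous O₂ demand = substrate oxidised − cell-mass equivalent = 1756 − 1.42 × 331.4 = 1286 kg O₂/d.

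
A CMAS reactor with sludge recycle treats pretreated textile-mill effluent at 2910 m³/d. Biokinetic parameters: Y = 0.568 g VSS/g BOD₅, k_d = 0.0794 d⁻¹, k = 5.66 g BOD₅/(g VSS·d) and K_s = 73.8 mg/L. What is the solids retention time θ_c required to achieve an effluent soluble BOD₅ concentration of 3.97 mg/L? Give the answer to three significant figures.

θ_c ≈ 11.8 d

At the target effluent, Y k S/(K_s+S) = 0.568×5.66×3.97/77.77 = 0.1641 d⁻¹.
Then 1/θ_c = μ − k_d = 0.1641 − 0.0794 = 0.08471 d⁻¹, giving θ_c = 11.80 d.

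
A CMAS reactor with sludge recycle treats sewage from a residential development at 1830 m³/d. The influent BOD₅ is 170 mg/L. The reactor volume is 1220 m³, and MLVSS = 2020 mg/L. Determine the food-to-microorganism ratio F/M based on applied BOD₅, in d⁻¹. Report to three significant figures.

F/M ≈ 0.126 d⁻¹

F/M = applied load / biomass = Q·S₀/(V·X) = 1830 × 170 / (1220 × 2020) = 0.1262 d⁻¹.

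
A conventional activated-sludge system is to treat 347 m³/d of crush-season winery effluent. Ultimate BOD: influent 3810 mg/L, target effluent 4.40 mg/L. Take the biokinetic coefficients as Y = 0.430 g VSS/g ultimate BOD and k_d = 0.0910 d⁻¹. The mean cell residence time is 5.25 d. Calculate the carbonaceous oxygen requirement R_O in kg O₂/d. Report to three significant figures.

R_O ≈ 775 kg O₂/d

Correct the yield for decay: Y_obs = Y/(1 + k_d θ_c) = 0.430 / (1 + 0.0910 × 5.25) = 0.430 / 1.478 = 0.2910.
Q·(S₀ − S) = 347 × (3810 − 4.40) × 10⁻³ = 1321 kg/d removed.
P_X = Y_obs·Q·(S₀ − S) = 0.2910 × 1321 = 384.3 kg VSS/d.
R_O = Q·ΔS − 1.42 P_X = 1321 − 545.6 = 774.9 kg O₂/d.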